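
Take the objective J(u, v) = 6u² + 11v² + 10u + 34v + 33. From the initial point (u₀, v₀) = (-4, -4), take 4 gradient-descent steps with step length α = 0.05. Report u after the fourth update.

-0.9144

∇J = (12u + 10, 22v + 34)
Step 1: at (-4, -4), ∇J = (-38, -54) → (-4, -4) − 0.05·(-38, -54) = (-2.1, -1.3)
Step 2: at (-2.1, -1.3), ∇J = (-15.2, 5.4) → (-2.1, -1.3) − 0.05·(-15.2, 5.4) = (-1.34, -1.57)
Step 3: at (-1.34, -1.57), ∇J = (-6.08, -0.54) → (-1.34, -1.57) − 0.05·(-6.08, -0.54) = (-1.036, -1.543)
Step 4: at (-1.036, -1.543), ∇J = (-2.432, 0.054) → (-1.036, -1.543) − 0.05·(-2.432, 0.054) = (-0.9144, -1.5457)
u = -0.9144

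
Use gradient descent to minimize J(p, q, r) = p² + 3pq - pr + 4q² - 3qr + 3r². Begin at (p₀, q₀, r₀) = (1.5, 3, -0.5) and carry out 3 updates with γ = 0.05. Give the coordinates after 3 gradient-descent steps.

∇J = (2p + 3q - r, 3p + 8q - 3r, -p - 3q + 6r)
Step 1: at (1.5, 3, -0.5), ∇J = (12.5, 30, -13.5) → (1.5, 3, -0.5) − 0.05·(12.5, 30, -13.5) = (0.875, 1.5, 0.175)
Step 2: at (0.875, 1.5, 0.175), ∇J = (6.075, 14.1, -4.325) → (0.875, 1.5, 0.175) − 0.05·(6.075, 14.1, -4.325) = (0.57125, 0.795, 0.39125)
Step 3: at (0.57125, 0.795, 0.39125), ∇J = (3.13625, 6.9, -0.60875) → (0.57125, 0.795, 0.39125) − 0.05·(3.13625, 6.9, -0.60875) = (0.4144375, 0.45, 0.4216875)

(0.4144375, 0.45, 0.4216875)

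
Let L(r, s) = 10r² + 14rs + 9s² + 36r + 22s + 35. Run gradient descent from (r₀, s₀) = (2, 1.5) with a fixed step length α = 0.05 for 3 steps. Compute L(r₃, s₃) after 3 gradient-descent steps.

21.39112625

∇L = (20r + 14s + 36, 14r + 18s + 22)
Step 1: at (2, 1.5), ∇L = (97, 77) → (2, 1.5) − 0.05·(97, 77) = (-2.85, -2.35)
Step 2: at (-2.85, -2.35), ∇L = (-53.9, -60.2) → (-2.85, -2.35) − 0.05·(-53.9, -60.2) = (-0.155, 0.66)
Step 3: at (-0.155, 0.66), ∇L = (42.14, 31.71) → (-0.155, 0.66) − 0.05·(42.14, 31.71) = (-2.262, -0.9255)
L(-2.262, -0.9255) = 21.39112625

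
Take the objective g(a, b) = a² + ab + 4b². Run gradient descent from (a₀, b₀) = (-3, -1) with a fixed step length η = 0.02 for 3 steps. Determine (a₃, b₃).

(-2.60884, -0.44772)

∇g = (2a + b, a + 8b)
(a₁, b₁) = (-3, -1) − 0.02·(-7, -11) = (-2.86, -0.78)
(a₂, b₂) = (-2.86, -0.78) − 0.02·(-6.5, -9.1) = (-2.73, -0.598)
(a₃, b₃) = (-2.73, -0.598) − 0.02·(-6.058, -7.514) = (-2.60884, -0.44772)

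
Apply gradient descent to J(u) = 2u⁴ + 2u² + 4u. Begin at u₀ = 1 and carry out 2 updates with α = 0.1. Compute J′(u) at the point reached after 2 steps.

0.031449481216

J′(u) = 8u³ + 4u + 4
Step 1: J′(1) = 16; u₁ = 1 − 0.1·16 = -0.6
Step 2: J′(-0.6) = -0.128; u₂ = -0.6 − 0.1·(-0.128) = -0.5872
J′(u) at (-0.5872) = 0.031449481216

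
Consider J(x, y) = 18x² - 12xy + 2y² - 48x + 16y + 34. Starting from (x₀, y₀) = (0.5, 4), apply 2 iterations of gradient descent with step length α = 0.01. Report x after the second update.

∇J = (36x - 12y - 48, -12x + 4y + 16)
Step 1: at (0.5, 4), ∇J = (-78, 26) → (0.5, 4) − 0.01·(-78, 26) = (1.28, 3.74)
Step 2: at (1.28, 3.74), ∇J = (-46.8, 15.6) → (1.28, 3.74) − 0.01·(-46.8, 15.6) = (1.748, 3.584)
x = 1.748

1.748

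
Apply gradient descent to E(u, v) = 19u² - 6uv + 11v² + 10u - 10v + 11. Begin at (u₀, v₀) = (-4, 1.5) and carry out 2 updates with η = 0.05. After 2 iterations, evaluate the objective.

320.5

∇E = (38u - 6v + 10, -6u + 22v - 10)
(u₁, v₁) = (-4, 1.5) − 0.05·(-151, 47) = (3.55, -0.85)
(u₂, v₂) = (3.55, -0.85) − 0.05·(150, -50) = (-3.95, 1.65)
E(-3.95, 1.65) = 320.5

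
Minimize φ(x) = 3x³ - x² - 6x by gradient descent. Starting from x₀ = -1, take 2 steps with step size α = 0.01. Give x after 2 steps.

-1.110225

φ′(x) = 9x² - 2x - 6
x₁ = -1 − 0.01·5 = -1.05
x₂ = -1.05 − 0.01·6.0225 = -1.110225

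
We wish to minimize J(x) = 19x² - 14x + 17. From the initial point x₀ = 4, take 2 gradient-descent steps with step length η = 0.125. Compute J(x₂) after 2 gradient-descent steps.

J′(x) = 38x - 14
x₁ = 4 − 0.125·138 = -13.25
x₂ = -13.25 − 0.125·(-517.5) = 51.4375
J(51.4375) = 49567.38671875

49567.38671875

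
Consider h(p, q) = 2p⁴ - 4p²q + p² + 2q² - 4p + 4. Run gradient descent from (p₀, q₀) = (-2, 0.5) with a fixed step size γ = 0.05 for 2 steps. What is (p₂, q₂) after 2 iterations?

∇h = (8p³ - 8pq + 2p - 4, -4p² + 4q)
(p₁, q₁) = (-2, 0.5) − 0.05·(-64, -14) = (1.2, 1.2)
(p₂, q₂) = (1.2, 1.2) − 0.05·(0.704, -0.96) = (1.1648, 1.248)

(1.1648, 1.248)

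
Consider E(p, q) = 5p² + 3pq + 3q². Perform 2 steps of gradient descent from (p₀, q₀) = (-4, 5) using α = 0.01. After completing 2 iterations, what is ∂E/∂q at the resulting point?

17.301

∇E = (10p + 3q, 3p + 6q)
(p₁, q₁) = (-4, 5) − 0.01·(-25, 18) = (-3.75, 4.82)
(p₂, q₂) = (-3.75, 4.82) − 0.01·(-23.04, 17.67) = (-3.5196, 4.6433)
∂E/∂q at (-3.5196, 4.6433) = 17.301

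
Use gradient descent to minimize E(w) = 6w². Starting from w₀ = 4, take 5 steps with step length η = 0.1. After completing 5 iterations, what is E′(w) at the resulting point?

-0.01536

E′(w) = 12w
Step 1: E′(4) = 48; w₁ = 4 − 0.1·48 = -0.8
Step 2: E′(-0.8) = -9.6; w₂ = -0.8 − 0.1·(-9.6) = 0.16
Step 3: E′(0.16) = 1.92; w₃ = 0.16 − 0.1·1.92 = -0.032
Step 4: E′(-0.032) = -0.384; w₄ = -0.032 − 0.1·(-0.384) = 0.0064
Step 5: E′(0.0064) = 0.0768; w₅ = 0.0064 − 0.1·0.0768 = -0.00128
E′(w) at (-0.00128) = -0.01536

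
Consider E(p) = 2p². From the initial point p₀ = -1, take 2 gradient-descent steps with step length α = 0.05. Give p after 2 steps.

-0.64

E′(p) = 4p
p₁ = -1 − 0.05·(-4) = -0.8
p₂ = -0.8 − 0.05·(-3.2) = -0.64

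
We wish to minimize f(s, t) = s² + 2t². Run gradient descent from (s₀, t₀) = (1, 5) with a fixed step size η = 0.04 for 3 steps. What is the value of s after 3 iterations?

∇f = (2s, 4t)
Step 1: at (1, 5), ∇f = (2, 20) → (1, 5) − 0.04·(2, 20) = (0.92, 4.2)
Step 2: at (0.92, 4.2), ∇f = (1.84, 16.8) → (0.92, 4.2) − 0.04·(1.84, 16.8) = (0.8464, 3.528)
Step 3: at (0.8464, 3.528), ∇f = (1.6928, 14.112) → (0.8464, 3.528) − 0.04·(1.6928, 14.112) = (0.778688, 2.96352)
s = 0.778688

0.778688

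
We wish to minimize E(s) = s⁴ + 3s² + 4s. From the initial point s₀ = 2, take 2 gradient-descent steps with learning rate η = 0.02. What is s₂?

0.74521088

E′(s) = 4s³ + 6s + 4
s₁ = 2 − 0.02·48 = 1.04
s₂ = 1.04 − 0.02·14.739456 = 0.74521088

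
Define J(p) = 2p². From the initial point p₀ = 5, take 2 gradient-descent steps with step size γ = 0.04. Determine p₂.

J′(p) = 4p
p₁ = 5 − 0.04·20 = 4.2
p₂ = 4.2 − 0.04·16.8 = 3.528

3.528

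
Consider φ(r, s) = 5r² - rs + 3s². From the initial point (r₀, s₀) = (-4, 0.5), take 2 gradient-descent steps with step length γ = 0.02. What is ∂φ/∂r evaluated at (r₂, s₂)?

∇φ = (10r - s, -r + 6s)
Step 1: at (-4, 0.5), ∇φ = (-40.5, 7) → (-4, 0.5) − 0.02·(-40.5, 7) = (-3.19, 0.36)
Step 2: at (-3.19, 0.36), ∇φ = (-32.26, 5.35) → (-3.19, 0.36) − 0.02·(-32.26, 5.35) = (-2.5448, 0.253)
∂φ/∂r at (-2.5448, 0.253) = -25.701

-25.701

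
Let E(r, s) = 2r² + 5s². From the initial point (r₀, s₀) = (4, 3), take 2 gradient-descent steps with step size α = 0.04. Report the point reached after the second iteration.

∇E = (4r, 10s)
Step 1: at (4, 3), ∇E = (16, 30) → (4, 3) − 0.04·(16, 30) = (3.36, 1.8)
Step 2: at (3.36, 1.8), ∇E = (13.44, 18) → (3.36, 1.8) − 0.04·(13.44, 18) = (2.8224, 1.08)

(2.8224, 1.08)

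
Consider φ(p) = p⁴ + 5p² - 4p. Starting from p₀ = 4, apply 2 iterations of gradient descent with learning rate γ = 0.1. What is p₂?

φ′(p) = 4p³ + 10p - 4
p₁ = 4 − 0.1·292 = -25.2
p₂ = -25.2 − 0.1·(-64268.032) = 6401.6032

6401.6032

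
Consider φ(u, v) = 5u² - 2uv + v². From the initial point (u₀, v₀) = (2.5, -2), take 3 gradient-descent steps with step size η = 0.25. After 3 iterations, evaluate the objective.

786.25

∇φ = (10u - 2v, -2u + 2v)
Step 1: at (2.5, -2), ∇φ = (29, -9) → (2.5, -2) − 0.25·(29, -9) = (-4.75, 0.25)
Step 2: at (-4.75, 0.25), ∇φ = (-48, 10) → (-4.75, 0.25) − 0.25·(-48, 10) = (7.25, -2.25)
Step 3: at (7.25, -2.25), ∇φ = (77, -19) → (7.25, -2.25) − 0.25·(77, -19) = (-12, 2.5)
φ(-12, 2.5) = 786.25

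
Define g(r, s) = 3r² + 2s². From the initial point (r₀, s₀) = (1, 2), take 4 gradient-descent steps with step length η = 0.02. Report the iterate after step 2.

∇g = (6r, 4s)
(r₁, s₁) = (1, 2) − 0.02·(6, 8) = (0.88, 1.84)
(r₂, s₂) = (0.88, 1.84) − 0.02·(5.28, 7.36) = (0.7744, 1.6928)

(0.7744, 1.6928)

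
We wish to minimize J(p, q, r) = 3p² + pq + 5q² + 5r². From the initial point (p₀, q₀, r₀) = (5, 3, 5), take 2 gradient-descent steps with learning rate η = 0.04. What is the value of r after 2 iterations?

1.8

∇J = (6p + q, p + 10q, 10r)
Step 1: at (5, 3, 5), ∇J = (33, 35, 50) → (5, 3, 5) − 0.04·(33, 35, 50) = (3.68, 1.6, 3)
Step 2: at (3.68, 1.6, 3), ∇J = (23.68, 19.68, 30) → (3.68, 1.6, 3) − 0.04·(23.68, 19.68, 30) = (2.7328, 0.8128, 1.8)
r = 1.8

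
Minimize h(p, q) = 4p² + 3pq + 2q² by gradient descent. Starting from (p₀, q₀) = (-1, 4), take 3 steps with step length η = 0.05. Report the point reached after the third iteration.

∇h = (8p + 3q, 3p + 4q)
Step 1: at (-1, 4), ∇h = (4, 13) → (-1, 4) − 0.05·(4, 13) = (-1.2, 3.35)
Step 2: at (-1.2, 3.35), ∇h = (0.45, 9.8) → (-1.2, 3.35) − 0.05·(0.45, 9.8) = (-1.2225, 2.86)
Step 3: at (-1.2225, 2.86), ∇h = (-1.2, 7.7725) → (-1.2225, 2.86) − 0.05·(-1.2, 7.7725) = (-1.1625, 2.471375)

(-1.1625, 2.471375)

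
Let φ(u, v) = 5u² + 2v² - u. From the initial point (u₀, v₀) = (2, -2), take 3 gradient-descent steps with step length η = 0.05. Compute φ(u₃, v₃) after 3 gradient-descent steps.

∇φ = (10u - 1, 4v)
(u₁, v₁) = (2, -2) − 0.05·(19, -8) = (1.05, -1.6)
(u₂, v₂) = (1.05, -1.6) − 0.05·(9.5, -6.4) = (0.575, -1.28)
(u₃, v₃) = (0.575, -1.28) − 0.05·(4.75, -5.12) = (0.3375, -1.024)
φ(0.3375, -1.024) = 2.32918325

2.32918325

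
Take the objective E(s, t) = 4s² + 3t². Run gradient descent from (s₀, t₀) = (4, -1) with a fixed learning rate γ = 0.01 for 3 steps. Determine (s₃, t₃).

(3.114752, -0.830584)

∇E = (8s, 6t)
Step 1: at (4, -1), ∇E = (32, -6) → (4, -1) − 0.01·(32, -6) = (3.68, -0.94)
Step 2: at (3.68, -0.94), ∇E = (29.44, -5.64) → (3.68, -0.94) − 0.01·(29.44, -5.64) = (3.3856, -0.8836)
Step 3: at (3.3856, -0.8836), ∇E = (27.0848, -5.3016) → (3.3856, -0.8836) − 0.01·(27.0848, -5.3016) = (3.114752, -0.830584)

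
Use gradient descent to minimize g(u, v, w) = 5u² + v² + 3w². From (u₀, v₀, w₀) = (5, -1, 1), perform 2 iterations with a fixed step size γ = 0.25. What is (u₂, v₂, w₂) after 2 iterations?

∇g = (10u, 2v, 6w)
Step 1: at (5, -1, 1), ∇g = (50, -2, 6) → (5, -1, 1) − 0.25·(50, -2, 6) = (-7.5, -0.5, -0.5)
Step 2: at (-7.5, -0.5, -0.5), ∇g = (-75, -1, -3) → (-7.5, -0.5, -0.5) − 0.25·(-75, -1, -3) = (11.25, -0.25, 0.25)

(11.25, -0.25, 0.25)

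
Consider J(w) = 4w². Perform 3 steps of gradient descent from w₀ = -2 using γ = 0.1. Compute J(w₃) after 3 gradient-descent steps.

J′(w) = 8w
w₁ = -2 − 0.1·(-16) = -0.4
w₂ = -0.4 − 0.1·(-3.2) = -0.08
w₃ = -0.08 − 0.1·(-0.64) = -0.016
J(-0.016) = 0.001024

0.001024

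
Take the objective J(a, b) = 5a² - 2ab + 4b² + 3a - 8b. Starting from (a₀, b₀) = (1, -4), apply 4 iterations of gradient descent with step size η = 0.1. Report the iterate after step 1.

∇J = (10a - 2b + 3, -2a + 8b - 8)
Step 1: at (1, -4), ∇J = (21, -42) → (1, -4) − 0.1·(21, -42) = (-1.1, 0.2)

(-1.1, 0.2)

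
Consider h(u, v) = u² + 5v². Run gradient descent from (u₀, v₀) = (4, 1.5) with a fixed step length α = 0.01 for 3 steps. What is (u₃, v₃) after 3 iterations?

(3.764768, 1.0935)

∇h = (2u, 10v)
(u₁, v₁) = (4, 1.5) − 0.01·(8, 15) = (3.92, 1.35)
(u₂, v₂) = (3.92, 1.35) − 0.01·(7.84, 13.5) = (3.8416, 1.215)
(u₃, v₃) = (3.8416, 1.215) − 0.01·(7.6832, 12.15) = (3.764768, 1.0935)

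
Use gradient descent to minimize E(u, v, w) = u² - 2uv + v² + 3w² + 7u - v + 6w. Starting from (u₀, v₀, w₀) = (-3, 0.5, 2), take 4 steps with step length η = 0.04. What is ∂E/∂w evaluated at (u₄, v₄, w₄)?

∇E = (2u - 2v + 7, -2u + 2v - 1, 6w + 6)
Step 1: at (-3, 0.5, 2), ∇E = (0, 6, 18) → (-3, 0.5, 2) − 0.04·(0, 6, 18) = (-3, 0.26, 1.28)
Step 2: at (-3, 0.26, 1.28), ∇E = (0.48, 5.52, 13.68) → (-3, 0.26, 1.28) − 0.04·(0.48, 5.52, 13.68) = (-3.0192, 0.0392, 0.7328)
Step 3: at (-3.0192, 0.0392, 0.7328), ∇E = (0.8832, 5.1168, 10.3968) → (-3.0192, 0.0392, 0.7328) − 0.04·(0.8832, 5.1168, 10.3968) = (-3.054528, -0.165472, 0.316928)
Step 4: at (-3.054528, -0.165472, 0.316928), ∇E = (1.221888, 4.778112, 7.901568) → (-3.054528, -0.165472, 0.316928) − 0.04·(1.221888, 4.778112, 7.901568) = (-3.10340352, -0.35659648, 0.00086528)
∂E/∂w at (-3.10340352, -0.35659648, 0.00086528) = 6.00519168

6.00519168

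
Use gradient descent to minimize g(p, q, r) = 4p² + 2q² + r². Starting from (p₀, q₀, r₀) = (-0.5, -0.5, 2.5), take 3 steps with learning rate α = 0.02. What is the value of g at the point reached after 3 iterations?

5.546711717888

∇g = (8p, 4q, 2r)
(p₁, q₁, r₁) = (-0.5, -0.5, 2.5) − 0.02·(-4, -2, 5) = (-0.42, -0.46, 2.4)
(p₂, q₂, r₂) = (-0.42, -0.46, 2.4) − 0.02·(-3.36, -1.84, 4.8) = (-0.3528, -0.4232, 2.304)
(p₃, q₃, r₃) = (-0.3528, -0.4232, 2.304) − 0.02·(-2.8224, -1.6928, 4.608) = (-0.296352, -0.389344, 2.21184)
g(-0.296352, -0.389344, 2.21184) = 5.546711717888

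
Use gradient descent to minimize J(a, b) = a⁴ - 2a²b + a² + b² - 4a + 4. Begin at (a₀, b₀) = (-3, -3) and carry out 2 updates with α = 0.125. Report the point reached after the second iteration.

∇J = (4a³ - 4ab + 2a - 4, -2a² + 2b)
(a₁, b₁) = (-3, -3) − 0.125·(-154, -24) = (16.25, 0)
(a₂, b₂) = (16.25, 0) − 0.125·(17192.5625, -528.125) = (-2132.8203125, 66.015625)

(-2132.8203125, 66.015625)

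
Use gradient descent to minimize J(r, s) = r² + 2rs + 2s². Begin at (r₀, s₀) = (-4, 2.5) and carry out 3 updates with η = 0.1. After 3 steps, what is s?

1.956

∇J = (2r + 2s, 2r + 4s)
(r₁, s₁) = (-4, 2.5) − 0.1·(-3, 2) = (-3.7, 2.3)
(r₂, s₂) = (-3.7, 2.3) − 0.1·(-2.8, 1.8) = (-3.42, 2.12)
(r₃, s₃) = (-3.42, 2.12) − 0.1·(-2.6, 1.64) = (-3.16, 1.956)
s = 1.956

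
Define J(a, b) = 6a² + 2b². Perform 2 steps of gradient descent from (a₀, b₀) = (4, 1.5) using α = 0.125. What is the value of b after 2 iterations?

∇J = (12a, 4b)
(a₁, b₁) = (4, 1.5) − 0.125·(48, 6) = (-2, 0.75)
(a₂, b₂) = (-2, 0.75) − 0.125·(-24, 3) = (1, 0.375)
b = 0.375

0.375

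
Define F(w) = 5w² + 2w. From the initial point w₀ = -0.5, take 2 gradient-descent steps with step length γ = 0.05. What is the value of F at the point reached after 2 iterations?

-0.171875

F′(w) = 10w + 2
w₁ = -0.5 − 0.05·(-3) = -0.35
w₂ = -0.35 − 0.05·(-1.5) = -0.275
F(-0.275) = -0.171875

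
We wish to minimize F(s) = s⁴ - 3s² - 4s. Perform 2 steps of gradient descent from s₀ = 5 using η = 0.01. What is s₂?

0.39882784

F′(s) = 4s³ - 6s - 4
Step 1: F′(5) = 466; s₁ = 5 − 0.01·466 = 0.34
Step 2: F′(0.34) = -5.882784; s₂ = 0.34 − 0.01·(-5.882784) = 0.39882784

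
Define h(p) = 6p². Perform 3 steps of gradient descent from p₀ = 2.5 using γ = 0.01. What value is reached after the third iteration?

h′(p) = 12p
p₁ = 2.5 − 0.01·30 = 2.2
p₂ = 2.2 − 0.01·26.4 = 1.936
p₃ = 1.936 − 0.01·23.232 = 1.70368

1.70368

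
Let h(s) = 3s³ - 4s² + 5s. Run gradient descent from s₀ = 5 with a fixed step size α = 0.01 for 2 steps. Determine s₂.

h′(s) = 9s² - 8s + 5
s₁ = 5 − 0.01·190 = 3.1
s₂ = 3.1 − 0.01·66.69 = 2.4331

2.4331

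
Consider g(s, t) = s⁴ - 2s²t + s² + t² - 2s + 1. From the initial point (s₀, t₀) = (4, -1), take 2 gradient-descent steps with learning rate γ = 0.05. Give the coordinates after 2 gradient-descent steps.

∇g = (4s³ - 4st + 2s - 2, -2s² + 2t)
(s₁, t₁) = (4, -1) − 0.05·(278, -34) = (-9.9, 0.7)
(s₂, t₂) = (-9.9, 0.7) − 0.05·(-3875.276, -194.62) = (183.8638, 10.431)

(183.8638, 10.431)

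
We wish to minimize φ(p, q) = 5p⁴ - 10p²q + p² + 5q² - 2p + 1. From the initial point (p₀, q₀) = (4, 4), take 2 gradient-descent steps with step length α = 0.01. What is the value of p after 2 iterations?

∇φ = (20p³ - 20pq + 2p - 2, -10p² + 10q)
Step 1: at (4, 4), ∇φ = (966, -120) → (4, 4) − 0.01·(966, -120) = (-5.66, 5.2)
Step 2: at (-5.66, 5.2), ∇φ = (-3051.10992, -268.356) → (-5.66, 5.2) − 0.01·(-3051.10992, -268.356) = (24.8510992, 7.88356)
p = 24.8510992

24.8510992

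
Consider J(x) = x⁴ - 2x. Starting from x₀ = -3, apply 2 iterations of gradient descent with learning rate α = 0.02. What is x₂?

-0.71904

J′(x) = 4x³ - 2
x₁ = -3 − 0.02·(-110) = -0.8
x₂ = -0.8 − 0.02·(-4.048) = -0.71904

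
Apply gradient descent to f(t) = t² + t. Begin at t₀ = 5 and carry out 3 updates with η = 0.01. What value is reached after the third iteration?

f′(t) = 2t + 1
t₁ = 5 − 0.01·11 = 4.89
t₂ = 4.89 − 0.01·10.78 = 4.7822
t₃ = 4.7822 − 0.01·10.5644 = 4.676556

4.676556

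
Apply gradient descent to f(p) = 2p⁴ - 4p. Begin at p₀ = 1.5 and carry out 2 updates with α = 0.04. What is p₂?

f′(p) = 8p³ - 4
Step 1: f′(1.5) = 23; p₁ = 1.5 − 0.04·23 = 0.58
Step 2: f′(0.58) = -2.439104; p₂ = 0.58 − 0.04·(-2.439104) = 0.67756416

0.67756416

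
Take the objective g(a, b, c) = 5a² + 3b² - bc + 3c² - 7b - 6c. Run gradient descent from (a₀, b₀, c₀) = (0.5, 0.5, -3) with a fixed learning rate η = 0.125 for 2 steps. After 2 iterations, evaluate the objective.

∇g = (10a, 6b - c - 7, -b + 6c - 6)
(a₁, b₁, c₁) = (0.5, 0.5, -3) − 0.125·(5, -1, -24.5) = (-0.125, 0.625, 0.0625)
(a₂, b₂, c₂) = (-0.125, 0.625, 0.0625) − 0.125·(-1.25, -3.3125, -6.25) = (0.03125, 1.0390625, 0.84375)
g(0.03125, 1.0390625, 0.84375) = -7.83306884765625

-7.83306884765625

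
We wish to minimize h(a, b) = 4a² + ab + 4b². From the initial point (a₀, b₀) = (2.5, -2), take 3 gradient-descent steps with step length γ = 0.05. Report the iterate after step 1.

∇h = (8a + b, a + 8b)
Step 1: at (2.5, -2), ∇h = (18, -13.5) → (2.5, -2) − 0.05·(18, -13.5) = (1.6, -1.325)

(1.6, -1.325)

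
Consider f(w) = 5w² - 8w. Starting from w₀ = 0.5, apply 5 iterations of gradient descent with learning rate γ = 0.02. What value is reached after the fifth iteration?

f′(w) = 10w - 8
Step 1: f′(0.5) = -3; w₁ = 0.5 − 0.02·(-3) = 0.56
Step 2: f′(0.56) = -2.4; w₂ = 0.56 − 0.02·(-2.4) = 0.608
Step 3: f′(0.608) = -1.92; w₃ = 0.608 − 0.02·(-1.92) = 0.6464
Step 4: f′(0.6464) = -1.536; w₄ = 0.6464 − 0.02·(-1.536) = 0.67712
Step 5: f′(0.67712) = -1.2288; w₅ = 0.67712 − 0.02·(-1.2288) = 0.701696

0.701696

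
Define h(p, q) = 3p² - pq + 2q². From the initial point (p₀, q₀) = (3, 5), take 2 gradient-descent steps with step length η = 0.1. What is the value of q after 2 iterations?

∇h = (6p - q, -p + 4q)
(p₁, q₁) = (3, 5) − 0.1·(13, 17) = (1.7, 3.3)
(p₂, q₂) = (1.7, 3.3) − 0.1·(6.9, 11.5) = (1.01, 2.15)
q = 2.15

2.15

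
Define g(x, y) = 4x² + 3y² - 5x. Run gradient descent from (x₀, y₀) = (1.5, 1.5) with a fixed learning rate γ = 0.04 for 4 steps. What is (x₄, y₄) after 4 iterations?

∇g = (8x - 5, 6y)
Step 1: at (1.5, 1.5), ∇g = (7, 9) → (1.5, 1.5) − 0.04·(7, 9) = (1.22, 1.14)
Step 2: at (1.22, 1.14), ∇g = (4.76, 6.84) → (1.22, 1.14) − 0.04·(4.76, 6.84) = (1.0296, 0.8664)
Step 3: at (1.0296, 0.8664), ∇g = (3.2368, 5.1984) → (1.0296, 0.8664) − 0.04·(3.2368, 5.1984) = (0.900128, 0.658464)
Step 4: at (0.900128, 0.658464), ∇g = (2.201024, 3.950784) → (0.900128, 0.658464) − 0.04·(2.201024, 3.950784) = (0.81208704, 0.50043264)

(0.81208704, 0.50043264)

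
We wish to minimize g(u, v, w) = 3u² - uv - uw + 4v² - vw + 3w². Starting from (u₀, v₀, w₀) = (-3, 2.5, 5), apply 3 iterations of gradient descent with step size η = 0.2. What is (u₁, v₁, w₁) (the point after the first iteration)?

(2.1, -1.1, -1.1)

∇g = (6u - v - w, -u + 8v - w, -u - v + 6w)
(u₁, v₁, w₁) = (-3, 2.5, 5) − 0.2·(-25.5, 18, 30.5) = (2.1, -1.1, -1.1)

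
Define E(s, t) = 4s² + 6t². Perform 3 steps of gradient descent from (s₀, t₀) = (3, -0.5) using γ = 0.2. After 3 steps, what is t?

∇E = (8s, 12t)
(s₁, t₁) = (3, -0.5) − 0.2·(24, -6) = (-1.8, 0.7)
(s₂, t₂) = (-1.8, 0.7) − 0.2·(-14.4, 8.4) = (1.08, -0.98)
(s₃, t₃) = (1.08, -0.98) − 0.2·(8.64, -11.76) = (-0.648, 1.372)
t = 1.372

1.372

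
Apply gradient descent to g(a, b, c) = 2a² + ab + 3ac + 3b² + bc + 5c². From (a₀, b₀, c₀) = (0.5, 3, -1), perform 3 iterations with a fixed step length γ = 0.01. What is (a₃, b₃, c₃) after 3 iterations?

(0.442657, 2.5048635, -0.8442635)

∇g = (4a + b + 3c, a + 6b + c, 3a + b + 10c)
Step 1: at (0.5, 3, -1), ∇g = (2, 17.5, -5.5) → (0.5, 3, -1) − 0.01·(2, 17.5, -5.5) = (0.48, 2.825, -0.945)
Step 2: at (0.48, 2.825, -0.945), ∇g = (1.91, 16.485, -5.185) → (0.48, 2.825, -0.945) − 0.01·(1.91, 16.485, -5.185) = (0.4609, 2.66015, -0.89315)
Step 3: at (0.4609, 2.66015, -0.89315), ∇g = (1.8243, 15.52865, -4.88865) → (0.4609, 2.66015, -0.89315) − 0.01·(1.8243, 15.52865, -4.88865) = (0.442657, 2.5048635, -0.8442635)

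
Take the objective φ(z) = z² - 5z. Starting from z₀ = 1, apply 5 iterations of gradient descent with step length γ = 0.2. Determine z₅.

2.38336

φ′(z) = 2z - 5
z₁ = 1 − 0.2·(-3) = 1.6
z₂ = 1.6 − 0.2·(-1.8) = 1.96
z₃ = 1.96 − 0.2·(-1.08) = 2.176
z₄ = 2.176 − 0.2·(-0.648) = 2.3056
z₅ = 2.3056 − 0.2·(-0.3888) = 2.38336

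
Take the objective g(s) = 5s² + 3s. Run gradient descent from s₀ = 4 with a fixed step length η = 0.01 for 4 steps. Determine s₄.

2.52123

g′(s) = 10s + 3
Step 1: g′(4) = 43; s₁ = 4 − 0.01·43 = 3.57
Step 2: g′(3.57) = 38.7; s₂ = 3.57 − 0.01·38.7 = 3.183
Step 3: g′(3.183) = 34.83; s₃ = 3.183 − 0.01·34.83 = 2.8347
Step 4: g′(2.8347) = 31.347; s₄ = 2.8347 − 0.01·31.347 = 2.52123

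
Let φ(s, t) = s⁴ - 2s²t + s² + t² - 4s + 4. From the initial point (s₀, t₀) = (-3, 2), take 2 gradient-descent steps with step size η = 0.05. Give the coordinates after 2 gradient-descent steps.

∇φ = (4s³ - 4st + 2s - 4, -2s² + 2t)
(s₁, t₁) = (-3, 2) − 0.05·(-94, -14) = (1.7, 2.7)
(s₂, t₂) = (1.7, 2.7) − 0.05·(0.692, -0.38) = (1.6654, 2.719)

(1.6654, 2.719)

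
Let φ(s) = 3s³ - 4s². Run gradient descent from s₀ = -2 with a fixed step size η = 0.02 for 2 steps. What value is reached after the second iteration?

φ′(s) = 9s² - 8s
s₁ = -2 − 0.02·52 = -3.04
s₂ = -3.04 − 0.02·107.4944 = -5.189888

-5.189888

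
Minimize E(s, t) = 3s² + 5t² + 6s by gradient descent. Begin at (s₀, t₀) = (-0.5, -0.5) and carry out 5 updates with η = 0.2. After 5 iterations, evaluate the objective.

∇E = (6s + 6, 10t)
Step 1: at (-0.5, -0.5), ∇E = (3, -5) → (-0.5, -0.5) − 0.2·(3, -5) = (-1.1, 0.5)
Step 2: at (-1.1, 0.5), ∇E = (-0.6, 5) → (-1.1, 0.5) − 0.2·(-0.6, 5) = (-0.98, -0.5)
Step 3: at (-0.98, -0.5), ∇E = (0.12, -5) → (-0.98, -0.5) − 0.2·(0.12, -5) = (-1.004, 0.5)
Step 4: at (-1.004, 0.5), ∇E = (-0.024, 5) → (-1.004, 0.5) − 0.2·(-0.024, 5) = (-0.9992, -0.5)
Step 5: at (-0.9992, -0.5), ∇E = (0.0048, -5) → (-0.9992, -0.5) − 0.2·(0.0048, -5) = (-1.00016, 0.5)
E(-1.00016, 0.5) = -1.7499999232

-1.7499999232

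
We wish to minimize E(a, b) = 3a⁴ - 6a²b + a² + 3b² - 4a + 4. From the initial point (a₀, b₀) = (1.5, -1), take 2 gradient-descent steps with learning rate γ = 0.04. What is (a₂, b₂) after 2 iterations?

(-0.24576, -0.0136)

∇E = (12a³ - 12ab + 2a - 4, -6a² + 6b)
(a₁, b₁) = (1.5, -1) − 0.04·(57.5, -19.5) = (-0.8, -0.22)
(a₂, b₂) = (-0.8, -0.22) − 0.04·(-13.856, -5.16) = (-0.24576, -0.0136)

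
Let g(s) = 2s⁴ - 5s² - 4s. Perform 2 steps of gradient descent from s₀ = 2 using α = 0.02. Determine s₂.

g′(s) = 8s³ - 10s - 4
s₁ = 2 − 0.02·40 = 1.2
s₂ = 1.2 − 0.02·(-2.176) = 1.24352

1.24352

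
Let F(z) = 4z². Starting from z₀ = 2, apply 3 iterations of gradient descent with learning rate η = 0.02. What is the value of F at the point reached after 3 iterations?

5.620768505856

F′(z) = 8z
z₁ = 2 − 0.02·16 = 1.68
z₂ = 1.68 − 0.02·13.44 = 1.4112
z₃ = 1.4112 − 0.02·11.2896 = 1.185408
F(1.185408) = 5.620768505856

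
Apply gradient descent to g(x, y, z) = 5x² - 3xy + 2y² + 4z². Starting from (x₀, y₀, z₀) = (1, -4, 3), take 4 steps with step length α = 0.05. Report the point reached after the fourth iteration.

(-0.61701875, -1.7254, 0.3888)

∇g = (10x - 3y, -3x + 4y, 8z)
(x₁, y₁, z₁) = (1, -4, 3) − 0.05·(22, -19, 24) = (-0.1, -3.05, 1.8)
(x₂, y₂, z₂) = (-0.1, -3.05, 1.8) − 0.05·(8.15, -11.9, 14.4) = (-0.5075, -2.455, 1.08)
(x₃, y₃, z₃) = (-0.5075, -2.455, 1.08) − 0.05·(2.29, -8.2975, 8.64) = (-0.622, -2.040125, 0.648)
(x₄, y₄, z₄) = (-0.622, -2.040125, 0.648) − 0.05·(-0.099625, -6.2945, 5.184) = (-0.61701875, -1.7254, 0.3888)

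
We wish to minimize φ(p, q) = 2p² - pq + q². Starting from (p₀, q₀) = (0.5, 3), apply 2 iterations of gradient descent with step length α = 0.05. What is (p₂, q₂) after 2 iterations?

∇φ = (4p - q, -p + 2q)
Step 1: at (0.5, 3), ∇φ = (-1, 5.5) → (0.5, 3) − 0.05·(-1, 5.5) = (0.55, 2.725)
Step 2: at (0.55, 2.725), ∇φ = (-0.525, 4.9) → (0.55, 2.725) − 0.05·(-0.525, 4.9) = (0.57625, 2.48)

(0.57625, 2.48)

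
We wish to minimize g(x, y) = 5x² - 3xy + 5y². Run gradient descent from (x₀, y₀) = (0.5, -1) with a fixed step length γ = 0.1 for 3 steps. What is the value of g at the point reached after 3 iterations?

0.00564975

∇g = (10x - 3y, -3x + 10y)
(x₁, y₁) = (0.5, -1) − 0.1·(8, -11.5) = (-0.3, 0.15)
(x₂, y₂) = (-0.3, 0.15) − 0.1·(-3.45, 2.4) = (0.045, -0.09)
(x₃, y₃) = (0.045, -0.09) − 0.1·(0.72, -1.035) = (-0.027, 0.0135)
g(-0.027, 0.0135) = 0.00564975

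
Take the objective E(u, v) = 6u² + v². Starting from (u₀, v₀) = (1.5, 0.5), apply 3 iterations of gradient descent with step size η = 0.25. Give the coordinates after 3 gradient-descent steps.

∇E = (12u, 2v)
(u₁, v₁) = (1.5, 0.5) − 0.25·(18, 1) = (-3, 0.25)
(u₂, v₂) = (-3, 0.25) − 0.25·(-36, 0.5) = (6, 0.125)
(u₃, v₃) = (6, 0.125) − 0.25·(72, 0.25) = (-12, 0.0625)

(-12, 0.0625)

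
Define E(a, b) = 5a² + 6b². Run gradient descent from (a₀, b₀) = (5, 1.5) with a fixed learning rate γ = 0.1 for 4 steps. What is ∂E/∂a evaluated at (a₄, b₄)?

0

∇E = (10a, 12b)
Step 1: at (5, 1.5), ∇E = (50, 18) → (5, 1.5) − 0.1·(50, 18) = (0, -0.3)
Step 2: at (0, -0.3), ∇E = (0, -3.6) → (0, -0.3) − 0.1·(0, -3.6) = (0, 0.06)
Step 3: at (0, 0.06), ∇E = (0, 0.72) → (0, 0.06) − 0.1·(0, 0.72) = (0, -0.012)
Step 4: at (0, -0.012), ∇E = (0, -0.144) → (0, -0.012) − 0.1·(0, -0.144) = (0, 0.0024)
∂E/∂a at (0, 0.0024) = 0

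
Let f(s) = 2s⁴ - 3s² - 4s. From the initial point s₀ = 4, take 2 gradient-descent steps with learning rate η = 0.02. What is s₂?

23.03846912

f′(s) = 8s³ - 6s - 4
s₁ = 4 − 0.02·484 = -5.68
s₂ = -5.68 − 0.02·(-1435.923456) = 23.03846912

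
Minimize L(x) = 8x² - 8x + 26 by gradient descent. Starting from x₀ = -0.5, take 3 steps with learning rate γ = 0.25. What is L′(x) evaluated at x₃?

432

L′(x) = 16x - 8
Step 1: L′(-0.5) = -16; x₁ = -0.5 − 0.25·(-16) = 3.5
Step 2: L′(3.5) = 48; x₂ = 3.5 − 0.25·48 = -8.5
Step 3: L′(-8.5) = -144; x₃ = -8.5 − 0.25·(-144) = 27.5
L′(x) at (27.5) = 432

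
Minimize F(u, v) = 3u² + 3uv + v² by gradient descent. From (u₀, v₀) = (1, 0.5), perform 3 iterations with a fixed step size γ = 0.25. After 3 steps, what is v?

∇F = (6u + 3v, 3u + 2v)
(u₁, v₁) = (1, 0.5) − 0.25·(7.5, 4) = (-0.875, -0.5)
(u₂, v₂) = (-0.875, -0.5) − 0.25·(-6.75, -3.625) = (0.8125, 0.40625)
(u₃, v₃) = (0.8125, 0.40625) − 0.25·(6.09375, 3.25) = (-0.7109375, -0.40625)
v = -0.40625

-0.40625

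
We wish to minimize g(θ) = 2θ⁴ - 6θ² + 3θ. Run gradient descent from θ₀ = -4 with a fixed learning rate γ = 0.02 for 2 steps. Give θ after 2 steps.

-16.34506368

g′(θ) = 8θ³ - 12θ + 3
Step 1: g′(-4) = -461; θ₁ = -4 − 0.02·(-461) = 5.22
Step 2: g′(5.22) = 1078.253184; θ₂ = 5.22 − 0.02·1078.253184 = -16.34506368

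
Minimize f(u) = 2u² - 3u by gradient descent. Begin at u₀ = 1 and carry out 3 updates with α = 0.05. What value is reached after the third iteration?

f′(u) = 4u - 3
u₁ = 1 − 0.05·1 = 0.95
u₂ = 0.95 − 0.05·0.8 = 0.91
u₃ = 0.91 − 0.05·0.64 = 0.878

0.878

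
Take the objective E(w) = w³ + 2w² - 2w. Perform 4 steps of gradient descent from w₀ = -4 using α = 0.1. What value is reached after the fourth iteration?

E′(w) = 3w² + 4w - 2
w₁ = -4 − 0.1·30 = -7
w₂ = -7 − 0.1·117 = -18.7
w₃ = -18.7 − 0.1·972.27 = -115.927
w₄ = -115.927 − 0.1·39851.499987 = -4101.0769987

-4101.0769987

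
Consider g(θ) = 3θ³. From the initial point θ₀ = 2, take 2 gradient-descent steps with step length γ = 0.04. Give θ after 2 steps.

g′(θ) = 9θ²
Step 1: g′(2) = 36; θ₁ = 2 − 0.04·36 = 0.56
Step 2: g′(0.56) = 2.8224; θ₂ = 0.56 − 0.04·2.8224 = 0.447104

0.447104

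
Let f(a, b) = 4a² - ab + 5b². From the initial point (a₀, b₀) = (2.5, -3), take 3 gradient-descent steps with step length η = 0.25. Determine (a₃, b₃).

∇f = (8a - b, -a + 10b)
Step 1: at (2.5, -3), ∇f = (23, -32.5) → (2.5, -3) − 0.25·(23, -32.5) = (-3.25, 5.125)
Step 2: at (-3.25, 5.125), ∇f = (-31.125, 54.5) → (-3.25, 5.125) − 0.25·(-31.125, 54.5) = (4.53125, -8.5)
Step 3: at (4.53125, -8.5), ∇f = (44.75, -89.53125) → (4.53125, -8.5) − 0.25·(44.75, -89.53125) = (-6.65625, 13.8828125)

(-6.65625, 13.8828125)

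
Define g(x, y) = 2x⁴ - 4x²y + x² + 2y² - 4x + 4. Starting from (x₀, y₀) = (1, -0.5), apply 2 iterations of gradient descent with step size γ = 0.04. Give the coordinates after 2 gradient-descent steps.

(0.59296, -0.1608)

∇g = (8x³ - 8xy + 2x - 4, -4x² + 4y)
(x₁, y₁) = (1, -0.5) − 0.04·(10, -6) = (0.6, -0.26)
(x₂, y₂) = (0.6, -0.26) − 0.04·(0.176, -2.48) = (0.59296, -0.1608)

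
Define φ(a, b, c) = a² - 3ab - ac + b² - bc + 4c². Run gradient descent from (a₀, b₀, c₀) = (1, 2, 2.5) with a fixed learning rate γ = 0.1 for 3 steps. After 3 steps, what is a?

∇φ = (2a - 3b - c, -3a + 2b - c, -a - b + 8c)
(a₁, b₁, c₁) = (1, 2, 2.5) − 0.1·(-6.5, -1.5, 17) = (1.65, 2.15, 0.8)
(a₂, b₂, c₂) = (1.65, 2.15, 0.8) − 0.1·(-3.95, -1.45, 2.6) = (2.045, 2.295, 0.54)
(a₃, b₃, c₃) = (2.045, 2.295, 0.54) − 0.1·(-3.335, -2.085, -0.02) = (2.3785, 2.5035, 0.542)
a = 2.3785

2.3785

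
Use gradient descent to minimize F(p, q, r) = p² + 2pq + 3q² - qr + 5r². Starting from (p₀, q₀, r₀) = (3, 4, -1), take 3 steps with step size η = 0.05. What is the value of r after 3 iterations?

0.05975

∇F = (2p + 2q, 2p + 6q - r, -q + 10r)
(p₁, q₁, r₁) = (3, 4, -1) − 0.05·(14, 31, -14) = (2.3, 2.45, -0.3)
(p₂, q₂, r₂) = (2.3, 2.45, -0.3) − 0.05·(9.5, 19.6, -5.45) = (1.825, 1.47, -0.0275)
(p₃, q₃, r₃) = (1.825, 1.47, -0.0275) − 0.05·(6.59, 12.4975, -1.745) = (1.4955, 0.845125, 0.05975)
r = 0.05975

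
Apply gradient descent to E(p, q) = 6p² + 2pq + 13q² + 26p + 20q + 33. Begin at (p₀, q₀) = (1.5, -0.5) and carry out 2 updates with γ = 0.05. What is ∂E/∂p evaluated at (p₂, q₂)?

∇E = (12p + 2q + 26, 2p + 26q + 20)
Step 1: at (1.5, -0.5), ∇E = (43, 10) → (1.5, -0.5) − 0.05·(43, 10) = (-0.65, -1)
Step 2: at (-0.65, -1), ∇E = (16.2, -7.3) → (-0.65, -1) − 0.05·(16.2, -7.3) = (-1.46, -0.635)
∂E/∂p at (-1.46, -0.635) = 7.21

7.21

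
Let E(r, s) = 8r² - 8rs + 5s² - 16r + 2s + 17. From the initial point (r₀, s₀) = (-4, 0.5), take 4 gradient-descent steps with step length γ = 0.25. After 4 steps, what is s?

893.84375

∇E = (16r - 8s - 16, -8r + 10s + 2)
Step 1: at (-4, 0.5), ∇E = (-84, 39) → (-4, 0.5) − 0.25·(-84, 39) = (17, -9.25)
Step 2: at (17, -9.25), ∇E = (330, -226.5) → (17, -9.25) − 0.25·(330, -226.5) = (-65.5, 47.375)
Step 3: at (-65.5, 47.375), ∇E = (-1443, 999.75) → (-65.5, 47.375) − 0.25·(-1443, 999.75) = (295.25, -202.5625)
Step 4: at (295.25, -202.5625), ∇E = (6328.5, -4385.625) → (295.25, -202.5625) − 0.25·(6328.5, -4385.625) = (-1286.875, 893.84375)
s = 893.84375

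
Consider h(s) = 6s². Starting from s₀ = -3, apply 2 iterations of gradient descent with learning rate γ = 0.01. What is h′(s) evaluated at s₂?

-27.8784

h′(s) = 12s
s₁ = -3 − 0.01·(-36) = -2.64
s₂ = -2.64 − 0.01·(-31.68) = -2.3232
h′(s) at (-2.3232) = -27.8784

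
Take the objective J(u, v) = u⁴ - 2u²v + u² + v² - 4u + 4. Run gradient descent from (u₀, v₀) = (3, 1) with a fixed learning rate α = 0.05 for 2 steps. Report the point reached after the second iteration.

(-0.8222, 1.981)

∇J = (4u³ - 4uv + 2u - 4, -2u² + 2v)
(u₁, v₁) = (3, 1) − 0.05·(98, -16) = (-1.9, 1.8)
(u₂, v₂) = (-1.9, 1.8) − 0.05·(-21.556, -3.62) = (-0.8222, 1.981)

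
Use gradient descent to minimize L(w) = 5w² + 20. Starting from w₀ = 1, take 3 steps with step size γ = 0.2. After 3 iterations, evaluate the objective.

L′(w) = 10w
w₁ = 1 − 0.2·10 = -1
w₂ = -1 − 0.2·(-10) = 1
w₃ = 1 − 0.2·10 = -1
L(-1) = 25

25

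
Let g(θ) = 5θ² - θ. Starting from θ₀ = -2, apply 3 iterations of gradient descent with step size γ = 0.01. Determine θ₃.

g′(θ) = 10θ - 1
Step 1: g′(-2) = -21; θ₁ = -2 − 0.01·(-21) = -1.79
Step 2: g′(-1.79) = -18.9; θ₂ = -1.79 − 0.01·(-18.9) = -1.601
Step 3: g′(-1.601) = -17.01; θ₃ = -1.601 − 0.01·(-17.01) = -1.4309

-1.4309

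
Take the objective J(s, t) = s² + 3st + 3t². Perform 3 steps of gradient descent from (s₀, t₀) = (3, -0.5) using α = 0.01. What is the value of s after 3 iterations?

∇J = (2s + 3t, 3s + 6t)
(s₁, t₁) = (3, -0.5) − 0.01·(4.5, 6) = (2.955, -0.56)
(s₂, t₂) = (2.955, -0.56) − 0.01·(4.23, 5.505) = (2.9127, -0.61505)
(s₃, t₃) = (2.9127, -0.61505) − 0.01·(3.98025, 5.0478) = (2.8728975, -0.665528)
s = 2.8728975

2.8728975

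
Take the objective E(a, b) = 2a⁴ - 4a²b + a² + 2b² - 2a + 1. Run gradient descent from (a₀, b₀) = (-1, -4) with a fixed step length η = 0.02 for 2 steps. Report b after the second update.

-3.310848

∇E = (8a³ - 8ab + 2a - 2, -4a² + 4b)
Step 1: at (-1, -4), ∇E = (-44, -20) → (-1, -4) − 0.02·(-44, -20) = (-0.12, -3.6)
Step 2: at (-0.12, -3.6), ∇E = (-5.709824, -14.4576) → (-0.12, -3.6) − 0.02·(-5.709824, -14.4576) = (-0.00580352, -3.310848)
b = -3.310848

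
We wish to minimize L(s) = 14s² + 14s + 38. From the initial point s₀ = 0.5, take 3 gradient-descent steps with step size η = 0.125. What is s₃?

-16.125

L′(s) = 28s + 14
s₁ = 0.5 − 0.125·28 = -3
s₂ = -3 − 0.125·(-70) = 5.75
s₃ = 5.75 − 0.125·175 = -16.125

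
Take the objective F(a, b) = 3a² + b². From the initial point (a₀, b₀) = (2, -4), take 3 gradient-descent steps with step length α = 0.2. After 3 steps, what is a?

∇F = (6a, 2b)
Step 1: at (2, -4), ∇F = (12, -8) → (2, -4) − 0.2·(12, -8) = (-0.4, -2.4)
Step 2: at (-0.4, -2.4), ∇F = (-2.4, -4.8) → (-0.4, -2.4) − 0.2·(-2.4, -4.8) = (0.08, -1.44)
Step 3: at (0.08, -1.44), ∇F = (0.48, -2.88) → (0.08, -1.44) − 0.2·(0.48, -2.88) = (-0.016, -0.864)
a = -0.016

-0.016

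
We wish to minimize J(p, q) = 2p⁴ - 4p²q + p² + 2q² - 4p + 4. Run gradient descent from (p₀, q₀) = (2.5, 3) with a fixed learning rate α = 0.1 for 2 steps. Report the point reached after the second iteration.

∇J = (8p³ - 8pq + 2p - 4, -4p² + 4q)
(p₁, q₁) = (2.5, 3) − 0.1·(66, -13) = (-4.1, 4.3)
(p₂, q₂) = (-4.1, 4.3) − 0.1·(-422.528, -50.04) = (38.1528, 9.304)

(38.1528, 9.304)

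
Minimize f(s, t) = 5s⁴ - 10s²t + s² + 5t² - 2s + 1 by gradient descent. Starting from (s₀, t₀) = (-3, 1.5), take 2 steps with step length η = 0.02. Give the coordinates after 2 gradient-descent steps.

∇f = (20s³ - 20st + 2s - 2, -10s² + 10t)
(s₁, t₁) = (-3, 1.5) − 0.02·(-458, -75) = (6.16, 3)
(s₂, t₂) = (6.16, 3) − 0.02·(4315.61792, -349.456) = (-80.1523584, 9.98912)

(-80.1523584, 9.98912)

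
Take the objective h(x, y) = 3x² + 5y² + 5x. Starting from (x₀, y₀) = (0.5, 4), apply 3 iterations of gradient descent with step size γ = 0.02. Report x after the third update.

0.075296

∇h = (6x + 5, 10y)
(x₁, y₁) = (0.5, 4) − 0.02·(8, 40) = (0.34, 3.2)
(x₂, y₂) = (0.34, 3.2) − 0.02·(7.04, 32) = (0.1992, 2.56)
(x₃, y₃) = (0.1992, 2.56) − 0.02·(6.1952, 25.6) = (0.075296, 2.048)
x = 0.075296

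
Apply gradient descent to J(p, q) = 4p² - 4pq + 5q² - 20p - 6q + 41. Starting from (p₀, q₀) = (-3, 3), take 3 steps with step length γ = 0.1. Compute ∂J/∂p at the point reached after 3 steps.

-1.152

∇J = (8p - 4q - 20, -4p + 10q - 6)
Step 1: at (-3, 3), ∇J = (-56, 36) → (-3, 3) − 0.1·(-56, 36) = (2.6, -0.6)
Step 2: at (2.6, -0.6), ∇J = (3.2, -22.4) → (2.6, -0.6) − 0.1·(3.2, -22.4) = (2.28, 1.64)
Step 3: at (2.28, 1.64), ∇J = (-8.32, 1.28) → (2.28, 1.64) − 0.1·(-8.32, 1.28) = (3.112, 1.512)
∂J/∂p at (3.112, 1.512) = -1.152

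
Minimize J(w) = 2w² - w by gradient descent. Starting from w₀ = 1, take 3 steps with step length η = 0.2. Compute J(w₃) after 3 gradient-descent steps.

-0.124928

J′(w) = 4w - 1
w₁ = 1 − 0.2·3 = 0.4
w₂ = 0.4 − 0.2·0.6 = 0.28
w₃ = 0.28 − 0.2·0.12 = 0.256
J(0.256) = -0.124928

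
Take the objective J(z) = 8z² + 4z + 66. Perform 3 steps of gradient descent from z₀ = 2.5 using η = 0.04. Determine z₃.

-0.121696

J′(z) = 16z + 4
z₁ = 2.5 − 0.04·44 = 0.74
z₂ = 0.74 − 0.04·15.84 = 0.1064
z₃ = 0.1064 − 0.04·5.7024 = -0.121696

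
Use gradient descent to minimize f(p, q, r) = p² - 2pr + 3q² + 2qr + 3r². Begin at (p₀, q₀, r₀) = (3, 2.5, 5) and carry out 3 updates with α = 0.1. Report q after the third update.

-0.472

∇f = (2p - 2r, 6q + 2r, -2p + 2q + 6r)
(p₁, q₁, r₁) = (3, 2.5, 5) − 0.1·(-4, 25, 29) = (3.4, 0, 2.1)
(p₂, q₂, r₂) = (3.4, 0, 2.1) − 0.1·(2.6, 4.2, 5.8) = (3.14, -0.42, 1.52)
(p₃, q₃, r₃) = (3.14, -0.42, 1.52) − 0.1·(3.24, 0.52, 2) = (2.816, -0.472, 1.32)
q = -0.472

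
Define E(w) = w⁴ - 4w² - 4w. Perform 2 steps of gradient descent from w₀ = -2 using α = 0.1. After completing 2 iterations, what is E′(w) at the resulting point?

E′(w) = 4w³ - 8w - 4
Step 1: E′(-2) = -20; w₁ = -2 − 0.1·(-20) = 0
Step 2: E′(0) = -4; w₂ = 0 − 0.1·(-4) = 0.4
E′(w) at (0.4) = -6.944

-6.944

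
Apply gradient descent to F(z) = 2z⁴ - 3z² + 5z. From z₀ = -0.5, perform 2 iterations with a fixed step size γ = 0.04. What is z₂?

-1.01534336

F′(z) = 8z³ - 6z + 5
Step 1: F′(-0.5) = 7; z₁ = -0.5 − 0.04·7 = -0.78
Step 2: F′(-0.78) = 5.883584; z₂ = -0.78 − 0.04·5.883584 = -1.01534336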